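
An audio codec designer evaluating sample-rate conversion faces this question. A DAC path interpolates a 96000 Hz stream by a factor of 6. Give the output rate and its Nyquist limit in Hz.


Step 1 — output sample rate after interpolation by L:
fs_out = L * fs_in = 6 * 96000 = 576000 Hz

Step 2 — Nyquist frequency of the output stream:
f_Nyq = fs_out / 2 = 576000 / 2 = 288000.0 Hz

fs_out = 576000 Hz; f_Nyquist = 288000.0 Hz


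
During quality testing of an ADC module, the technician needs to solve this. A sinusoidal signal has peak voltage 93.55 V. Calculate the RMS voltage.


RMS voltage for a sinusoidal waveform:
V_rms = V_peak / sqrt(2)
      = 93.55 / 1.414214
      = 66.15 V

66.15 V


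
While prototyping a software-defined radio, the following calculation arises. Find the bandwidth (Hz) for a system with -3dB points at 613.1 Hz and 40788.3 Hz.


Bandwidth is the difference of -3dB frequencies:
BW = f_high - f_low
   = 40788.3 - 613.1
   = 40175.2 Hz

40175.2 Hz


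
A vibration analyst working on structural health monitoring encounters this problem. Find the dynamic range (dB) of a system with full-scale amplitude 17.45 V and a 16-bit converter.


Dynamic range from full-scale to LSB:
V_min = V_max / 2^bits = 17.45 / 2^16
DR = 20 * log10(V_max / V_min)
   = 20 * log10(2^16)
   = 20 * 16 * log10(2)
   = 96.33 dB

96.33 dB


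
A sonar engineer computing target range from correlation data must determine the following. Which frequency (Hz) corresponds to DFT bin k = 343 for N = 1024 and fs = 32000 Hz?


Frequency of DFT bin k:
f_k = k * fs / N
    = 343 * 32000 / 1024
    = 10976000 / 1024
    = 10718.75 Hz

10718.75 Hz


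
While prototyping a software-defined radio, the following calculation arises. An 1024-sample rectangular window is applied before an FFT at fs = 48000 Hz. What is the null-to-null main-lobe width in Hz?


Main lobe width for a rectangular window:
Width = 2 * fs / N
      = 2 * 48000 / 1024
      = 96000 / 1024
      = 93.75 Hz

93.75 Hz


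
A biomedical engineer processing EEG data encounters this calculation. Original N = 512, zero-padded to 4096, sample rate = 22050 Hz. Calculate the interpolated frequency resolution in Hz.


Frequency resolution after zero-padding:
N_padded = 512 * 8 = 4096
df = fs / N_padded
   = 22050 / 4096
   = 5.3833 Hz

5.3833 Hz


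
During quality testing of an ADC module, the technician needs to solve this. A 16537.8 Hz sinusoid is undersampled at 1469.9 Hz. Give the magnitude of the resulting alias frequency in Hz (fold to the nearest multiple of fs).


Compute the nearest integer multiple of fs to the signal:
n = round(16537.8 / 1469.9) = 11
f_alias = |16537.8 - 11 * 1469.9|
        = |16537.8 - 16168.9|
        = 368.9 Hz

368.9


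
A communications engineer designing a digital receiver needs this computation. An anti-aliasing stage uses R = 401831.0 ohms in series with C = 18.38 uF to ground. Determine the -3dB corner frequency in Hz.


Cutoff frequency of a first-order RC filter:
fc = 1 / (2 * pi * R * C)
C = 18.38 uF = 1.838e-05 F
fc = 1 / (2 * pi * 401831.0 * 1.838e-05)
   = 1 / 46.405431314411
   = 0.021549 Hz

0.021549 Hz


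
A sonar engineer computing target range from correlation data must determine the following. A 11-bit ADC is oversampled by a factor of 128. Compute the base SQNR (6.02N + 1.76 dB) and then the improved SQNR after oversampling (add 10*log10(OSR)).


Step 1 — baseline SQNR at Nyquist:
SQNR_base = 6.02*N + 1.76
          = 6.02*11 + 1.76
          = 67.98 dB

Step 2 — oversampling processing gain:
G = 10*log10(OSR) = 10*log10(128) = 21.07 dB

Step 3 — total:
SQNR_total = 67.98 + 21.07 = 89.05 dB

Base SQNR = 67.98 dB; oversampled SQNR = 89.05 dB


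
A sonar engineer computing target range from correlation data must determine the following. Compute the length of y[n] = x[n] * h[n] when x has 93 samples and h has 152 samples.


Linear convolution output length:
L = N + M - 1
  = 93 + 152 - 1
  = 244 samples

244


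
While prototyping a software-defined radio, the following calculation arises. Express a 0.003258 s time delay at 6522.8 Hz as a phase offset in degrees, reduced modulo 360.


Phase shift from frequency and time delay:
phi = 360 * f * t_delay
    = 360 * 6522.8 * 0.003258
    = 7650.46 degrees
    mod 360 = 90.46 degrees

90.46 degrees


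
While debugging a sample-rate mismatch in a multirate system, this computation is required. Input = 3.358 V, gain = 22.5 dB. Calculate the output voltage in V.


Output voltage from dB gain:
V_out = V_in * 10^(gain_dB / 20)
      = 3.358 * 10^(22.5 / 20)
      = 3.358 * 13.335214
      = 44.7796 V

44.7796 V


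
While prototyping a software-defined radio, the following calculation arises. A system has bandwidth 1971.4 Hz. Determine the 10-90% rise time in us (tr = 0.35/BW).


Rise time from bandwidth relationship:
tr = 0.35 / BW
   = 0.35 / 1971.4
   = 0.0001775388049 s
   = 177.5388 us

177.5388 us


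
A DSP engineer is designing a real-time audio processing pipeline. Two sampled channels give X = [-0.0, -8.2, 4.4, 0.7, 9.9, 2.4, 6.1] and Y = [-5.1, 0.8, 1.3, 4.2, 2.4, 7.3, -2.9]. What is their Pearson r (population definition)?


Pearson correlation coefficient (population):
r = cov(X,Y) / (std(X) * std(Y))
Mean X = 2.1857, Mean Y = 1.1429
Cov(X,Y) = 1.172041
Std(X) = 5.272958, Std(Y) = 3.859999
r = 0.0576

0.0576


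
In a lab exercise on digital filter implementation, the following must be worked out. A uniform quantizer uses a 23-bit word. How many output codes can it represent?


Number of quantization levels = 2^N
= 2^23
= 8388608

8388608


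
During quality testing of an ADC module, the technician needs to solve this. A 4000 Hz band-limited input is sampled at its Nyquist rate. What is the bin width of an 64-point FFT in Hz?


Step 1 — Nyquist sampling rate:
fs = 2 * fmax = 2 * 4000 = 8000 Hz

Step 2 — DFT bin spacing:
df = fs / N = 8000 / 64 = 125.0 Hz

125.0 Hz


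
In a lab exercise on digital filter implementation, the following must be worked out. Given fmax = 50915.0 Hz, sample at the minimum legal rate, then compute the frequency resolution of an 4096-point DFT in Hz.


Step 1 — Nyquist sampling rate:
fs = 2 * fmax = 2 * 50915.0 = 101830.0 Hz

Step 2 — DFT bin spacing:
df = fs / N = 101830.0 / 4096 = 24.8608 Hz

24.8608 Hz


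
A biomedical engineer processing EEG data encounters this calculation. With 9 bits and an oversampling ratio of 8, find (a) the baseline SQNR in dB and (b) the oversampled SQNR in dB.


Step 1 — baseline SQNR at Nyquist:
SQNR_base = 6.02*N + 1.76
          = 6.02*9 + 1.76
          = 55.94 dB

Step 2 — oversampling processing gain:
G = 10*log10(OSR) = 10*log10(8) = 9.03 dB

Step 3 — total:
SQNR_total = 55.94 + 9.03 = 64.97 dB

Base SQNR = 55.94 dB; oversampled SQNR = 64.97 dB


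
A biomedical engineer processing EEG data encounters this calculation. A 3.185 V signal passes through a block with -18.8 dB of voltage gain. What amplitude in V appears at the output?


Output voltage from dB gain:
V_out = V_in * 10^(gain_dB / 20)
      = 3.185 * 10^(-18.8 / 20)
      = 3.185 * 0.114815
      = 0.3657 V

0.3657 V


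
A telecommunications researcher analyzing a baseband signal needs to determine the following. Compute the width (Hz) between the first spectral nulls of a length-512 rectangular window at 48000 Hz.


Main lobe width for a rectangular window:
Width = 2 * fs / N
      = 2 * 48000 / 512
      = 96000 / 512
      = 187.5 Hz

187.5 Hz


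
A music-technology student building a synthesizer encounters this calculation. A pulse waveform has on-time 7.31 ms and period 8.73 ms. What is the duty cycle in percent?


Duty cycle as a percentage:
DC = (t_on / T) * 100
   = (7.31 / 8.73) * 100
   = 0.837342 * 100
   = 83.73 %

83.73 %


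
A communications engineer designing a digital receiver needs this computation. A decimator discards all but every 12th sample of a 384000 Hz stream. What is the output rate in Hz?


Decimation reduces the sample rate:
fs_out = fs_in / M
       = 384000 / 12
       = 32000.0 Hz

32000.0 Hz


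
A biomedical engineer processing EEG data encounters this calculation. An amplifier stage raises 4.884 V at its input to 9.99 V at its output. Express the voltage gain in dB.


Voltage gain in dB:
G = 20 * log10(Vout / Vin)
  = 20 * log10(9.99 / 4.884)
  = 20 * log10(2.045455)
  = 20 * 0.31079
  = 6.22 dB

6.22 dB


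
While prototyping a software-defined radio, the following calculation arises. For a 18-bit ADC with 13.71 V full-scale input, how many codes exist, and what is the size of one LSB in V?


Step 1 — number of quantization levels:
L = 2^N = 2^18 = 262144

Step 2 — LSB step size:
delta = Vfs / L
      = 13.71 / 262144
      = 5.23e-05 V

Levels = 262144; step size = 5.23e-05 V


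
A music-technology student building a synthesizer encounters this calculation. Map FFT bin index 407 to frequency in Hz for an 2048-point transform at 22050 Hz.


Frequency of DFT bin k:
f_k = k * fs / N
    = 407 * 22050 / 2048
    = 8974350 / 2048
    = 4382.007 Hz

4382.007 Hz


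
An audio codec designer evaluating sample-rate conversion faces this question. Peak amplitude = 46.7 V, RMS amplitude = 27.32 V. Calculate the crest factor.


Crest factor is the ratio of peak to RMS:
CF = V_peak / V_rms
   = 46.7 / 27.32
   = 1.7094

1.7094


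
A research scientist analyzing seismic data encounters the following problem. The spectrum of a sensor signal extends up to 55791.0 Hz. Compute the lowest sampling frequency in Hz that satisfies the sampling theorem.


The Nyquist rate is twice the maximum frequency component.
fs_min = 2 * fmax
      = 2 * 55791.0
      = 111582.0 Hz

111582.0


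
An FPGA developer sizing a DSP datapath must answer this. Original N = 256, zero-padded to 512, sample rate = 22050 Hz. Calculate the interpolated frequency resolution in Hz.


Frequency resolution after zero-padding:
N_padded = 256 * 2 = 512
df = fs / N_padded
   = 22050 / 512
   = 43.0664 Hz

43.0664 Hz


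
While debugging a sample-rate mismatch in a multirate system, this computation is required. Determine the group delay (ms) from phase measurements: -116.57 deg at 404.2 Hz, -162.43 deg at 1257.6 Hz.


Group delay from phase difference:
tau = -d(phi)/d(omega)
d(phi) = -45.86 deg = -0.800408 rad
d(omega) = 2*pi*(1257.6 - 404.2) = 5362.0703 rad/s
tau = -(-0.800408) / 5362.0703
    = 0.1493 ms

0.1493 ms


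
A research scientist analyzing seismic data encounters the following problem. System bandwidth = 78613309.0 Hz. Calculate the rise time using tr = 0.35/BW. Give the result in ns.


Rise time from bandwidth relationship:
tr = 0.35 / BW
   = 0.35 / 78613309.0
   = 4.452172341e-09 s
   = 4.4522 ns

4.4522 ns


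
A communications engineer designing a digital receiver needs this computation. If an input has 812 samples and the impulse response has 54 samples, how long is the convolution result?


Linear convolution output length:
L = N + M - 1
  = 812 + 54 - 1
  = 865 samples

865


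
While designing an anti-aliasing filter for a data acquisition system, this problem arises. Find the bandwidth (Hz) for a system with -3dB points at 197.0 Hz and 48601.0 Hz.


Bandwidth is the difference of -3dB frequencies:
BW = f_high - f_low
   = 48601.0 - 197.0
   = 48404.0 Hz

48404.0 Hz


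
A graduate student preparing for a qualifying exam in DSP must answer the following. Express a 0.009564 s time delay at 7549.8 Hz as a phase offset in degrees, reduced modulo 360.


Phase shift from frequency and time delay:
phi = 360 * f * t_delay
    = 360 * 7549.8 * 0.009564
    = 25994.26 degrees
    mod 360 = 74.26 degrees

74.26 degrees


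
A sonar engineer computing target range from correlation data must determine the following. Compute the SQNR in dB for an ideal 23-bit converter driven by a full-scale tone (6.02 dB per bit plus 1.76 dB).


Theoretical SNR for a full-scale sinusoid:
SNR = 6.02 * N + 1.76
    = 6.02 * 23 + 1.76
    = 138.46 + 1.76
    = 140.22 dB

140.22 dB


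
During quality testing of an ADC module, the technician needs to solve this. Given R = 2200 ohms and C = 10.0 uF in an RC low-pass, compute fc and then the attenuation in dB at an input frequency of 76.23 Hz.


Step 1 — cutoff frequency:
fc = 1 / (2*pi*R*C)
C = 10.0 uF = 1e-05 F
fc = 1 / (2*pi*2200*1e-05)
   = 7.23432 Hz

Step 2 — magnitude at f = 76.23 Hz:
|H(f)| = 1 / sqrt(1 + (f/fc)^2)
f/fc = 76.23 / 7.23432 = 10.537272
|H| = 1 / sqrt(1 + 111.034101) = 0.0944767
|H|_dB = 20*log10(0.0944767) = -20.49 dB

fc = 7.23432 Hz; |H(76.23 Hz)| = -20.49 dB


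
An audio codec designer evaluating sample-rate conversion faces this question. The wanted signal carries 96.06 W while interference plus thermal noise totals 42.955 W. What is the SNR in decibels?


SNR in decibels:
SNR = 10 * log10(Ps / Pn)
    = 10 * log10(96.06 / 42.955)
    = 10 * log10(2.2363)
    = 10 * 0.3495
    = 3.5 dB

3.5 dB


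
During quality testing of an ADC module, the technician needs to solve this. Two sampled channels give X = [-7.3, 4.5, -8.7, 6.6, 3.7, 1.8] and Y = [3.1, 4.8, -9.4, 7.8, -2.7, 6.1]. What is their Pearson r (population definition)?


Pearson correlation coefficient (population):
r = cov(X,Y) / (std(X) * std(Y))
Mean X = 0.1, Mean Y = 1.6167
Cov(X,Y) = 22.041667
Std(X) = 5.911289, Std(Y) = 5.925486
r = 0.6293

0.6293


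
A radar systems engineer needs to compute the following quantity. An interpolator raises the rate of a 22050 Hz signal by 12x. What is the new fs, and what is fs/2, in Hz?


Step 1 — output sample rate after interpolation by L:
fs_out = L * fs_in = 12 * 22050 = 264600 Hz

Step 2 — Nyquist frequency of the output stream:
f_Nyq = fs_out / 2 = 264600 / 2 = 132300.0 Hz

fs_out = 264600 Hz; f_Nyquist = 132300.0 Hz


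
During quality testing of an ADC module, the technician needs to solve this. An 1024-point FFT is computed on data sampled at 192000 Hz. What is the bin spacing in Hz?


DFT frequency resolution:
df = fs / N
   = 192000 / 1024
   = 187.5 Hz

187.5 Hz


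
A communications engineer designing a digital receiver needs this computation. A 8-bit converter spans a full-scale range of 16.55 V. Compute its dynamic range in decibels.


Dynamic range from full-scale to LSB:
V_min = V_max / 2^bits = 16.55 / 2^8
DR = 20 * log10(V_max / V_min)
   = 20 * log10(2^8)
   = 20 * 8 * log10(2)
   = 48.16 dB

48.16 dB


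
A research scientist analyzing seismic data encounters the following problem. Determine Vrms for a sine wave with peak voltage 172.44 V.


RMS voltage for a sinusoidal waveform:
V_rms = V_peak / sqrt(2)
      = 172.44 / 1.414214
      = 121.933 V

121.933 V


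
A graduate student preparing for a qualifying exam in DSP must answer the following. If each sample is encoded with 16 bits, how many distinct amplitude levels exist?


Number of quantization levels = 2^N
= 2^16
= 65536

65536


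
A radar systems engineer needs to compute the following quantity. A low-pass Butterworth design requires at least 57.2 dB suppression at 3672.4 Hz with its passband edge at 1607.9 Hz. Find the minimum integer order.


Butterworth filter order formula:
n = log10(10^(A/10) - 1) / (2 * log10(f_stop/f_pass))
10^(57.2/10) - 1 = 524806.4602
f_stop/f_pass = 3672.4 / 1607.9 = 2.284
n = 7.9734 -> ceil = 8

8


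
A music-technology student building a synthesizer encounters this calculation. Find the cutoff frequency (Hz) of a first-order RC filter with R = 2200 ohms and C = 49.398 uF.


Cutoff frequency of a first-order RC filter:
fc = 1 / (2 * pi * R * C)
C = 49.398 uF = 4.9398e-05 F
fc = 1 / (2 * pi * 2200 * 4.9398e-05)
   = 1 / 0.68282893316893
   = 1.464496 Hz

1.464496 Hz


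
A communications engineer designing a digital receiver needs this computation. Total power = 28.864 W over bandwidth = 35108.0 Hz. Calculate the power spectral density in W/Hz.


Power spectral density:
PSD = P / BW
    = 28.864 / 35108.0
    = 0.00082215 W/Hz

0.00082215 W/Hz


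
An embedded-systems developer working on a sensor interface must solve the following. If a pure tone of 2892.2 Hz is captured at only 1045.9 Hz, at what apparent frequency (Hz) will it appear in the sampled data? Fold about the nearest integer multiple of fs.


Compute the nearest integer multiple of fs to the signal:
n = round(2892.2 / 1045.9) = 3
f_alias = |2892.2 - 3 * 1045.9|
        = |2892.2 - 3137.7|
        = 245.5 Hz

245.5


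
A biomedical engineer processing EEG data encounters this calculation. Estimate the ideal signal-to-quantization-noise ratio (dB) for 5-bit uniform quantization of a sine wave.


Theoretical SNR for a full-scale sinusoid:
SNR = 6.02 * N + 1.76
    = 6.02 * 5 + 1.76
    = 30.1 + 1.76
    = 31.86 dB

31.86 dB


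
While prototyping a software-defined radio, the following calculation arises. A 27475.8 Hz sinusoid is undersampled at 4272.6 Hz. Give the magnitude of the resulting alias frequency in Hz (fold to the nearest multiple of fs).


Compute the nearest integer multiple of fs to the signal:
n = round(27475.8 / 4272.6) = 6
f_alias = |27475.8 - 6 * 4272.6|
        = |27475.8 - 25635.6|
        = 1840.2 Hz

1840.2


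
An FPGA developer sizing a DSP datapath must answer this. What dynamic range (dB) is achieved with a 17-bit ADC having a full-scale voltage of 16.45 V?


Dynamic range from full-scale to LSB:
V_min = V_max / 2^bits = 16.45 / 2^17
DR = 20 * log10(V_max / V_min)
   = 20 * log10(2^17)
   = 20 * 17 * log10(2)
   = 102.35 dB

102.35 dB


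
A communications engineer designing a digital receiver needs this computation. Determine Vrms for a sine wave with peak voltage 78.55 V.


RMS voltage for a sinusoidal waveform:
V_rms = V_peak / sqrt(2)
      = 78.55 / 1.414214
      = 55.543 V

55.543 V


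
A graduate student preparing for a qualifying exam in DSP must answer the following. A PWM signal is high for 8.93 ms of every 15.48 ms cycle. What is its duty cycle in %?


Duty cycle as a percentage:
DC = (t_on / T) * 100
   = (8.93 / 15.48) * 100
   = 0.576873 * 100
   = 57.69 %

57.69 %


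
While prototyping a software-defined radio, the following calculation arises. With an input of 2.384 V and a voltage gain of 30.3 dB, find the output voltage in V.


Output voltage from dB gain:
V_out = V_in * 10^(gain_dB / 20)
      = 2.384 * 10^(30.3 / 20)
      = 2.384 * 32.734069
      = 78.038 V

78.038 V


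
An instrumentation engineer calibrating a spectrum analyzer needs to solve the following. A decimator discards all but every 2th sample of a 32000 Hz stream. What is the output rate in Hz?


Decimation reduces the sample rate:
fs_out = fs_in / M
       = 32000 / 2
       = 16000.0 Hz

16000.0 Hz


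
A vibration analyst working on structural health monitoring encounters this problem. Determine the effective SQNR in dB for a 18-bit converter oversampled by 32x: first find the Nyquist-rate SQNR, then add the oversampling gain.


Step 1 — baseline SQNR at Nyquist:
SQNR_base = 6.02*N + 1.76
          = 6.02*18 + 1.76
          = 110.12 dB

Step 2 — oversampling processing gain:
G = 10*log10(OSR) = 10*log10(32) = 15.05 dB

Step 3 — total:
SQNR_total = 110.12 + 15.05 = 125.17 dB

Base SQNR = 110.12 dB; oversampled SQNR = 125.17 dB


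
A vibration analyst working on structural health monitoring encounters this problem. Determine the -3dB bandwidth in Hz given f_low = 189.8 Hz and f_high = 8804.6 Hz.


Bandwidth is the difference of -3dB frequencies:
BW = f_high - f_low
   = 8804.6 - 189.8
   = 8614.8 Hz

8614.8 Hz


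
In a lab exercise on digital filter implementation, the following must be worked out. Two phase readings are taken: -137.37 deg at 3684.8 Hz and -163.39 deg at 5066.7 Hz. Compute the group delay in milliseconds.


Group delay from phase difference:
tau = -d(phi)/d(omega)
d(phi) = -26.02 deg = -0.454135 rad
d(omega) = 2*pi*(5066.7 - 3684.8) = 8682.7338 rad/s
tau = -(-0.454135) / 8682.7338
    = 0.0523 ms

0.0523 ms


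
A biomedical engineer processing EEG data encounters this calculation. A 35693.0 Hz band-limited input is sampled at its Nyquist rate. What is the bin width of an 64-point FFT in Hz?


Step 1 — Nyquist sampling rate:
fs = 2 * fmax = 2 * 35693.0 = 71386.0 Hz

Step 2 — DFT bin spacing:
df = fs / N = 71386.0 / 64 = 1115.4062 Hz

1115.4062 Hz


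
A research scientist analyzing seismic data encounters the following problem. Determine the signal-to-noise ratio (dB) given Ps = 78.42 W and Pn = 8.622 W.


SNR in decibels:
SNR = 10 * log10(Ps / Pn)
    = 10 * log10(78.42 / 8.622)
    = 10 * log10(9.0953)
    = 10 * 0.9588
    = 9.59 dB

9.59 dB


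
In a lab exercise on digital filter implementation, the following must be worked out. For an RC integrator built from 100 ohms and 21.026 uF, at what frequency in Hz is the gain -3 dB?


Cutoff frequency of a first-order RC filter:
fc = 1 / (2 * pi * R * C)
C = 21.026 uF = 2.1026e-05 F
fc = 1 / (2 * pi * 100 * 2.1026e-05)
   = 1 / 0.013211025426876
   = 75.694351 Hz

75.694351 Hz


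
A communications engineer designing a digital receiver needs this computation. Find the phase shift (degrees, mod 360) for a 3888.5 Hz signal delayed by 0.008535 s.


Phase shift from frequency and time delay:
phi = 360 * f * t_delay
    = 360 * 3888.5 * 0.008535
    = 11947.81 degrees
    mod 360 = 67.81 degrees

67.81 degrees


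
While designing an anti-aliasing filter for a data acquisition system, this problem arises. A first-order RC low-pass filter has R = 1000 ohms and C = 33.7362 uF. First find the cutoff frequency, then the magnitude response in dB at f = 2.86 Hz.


Step 1 — cutoff frequency:
fc = 1 / (2*pi*R*C)
C = 33.7362 uF = 3.37362e-05 F
fc = 1 / (2*pi*1000*3.37362e-05)
   = 4.71763 Hz

Step 2 — magnitude at f = 2.86 Hz:
|H(f)| = 1 / sqrt(1 + (f/fc)^2)
f/fc = 2.86 / 4.71763 = 0.606237
|H| = 1 / sqrt(1 + 0.367523) = 0.8551311
|H|_dB = 20*log10(0.8551311) = -1.36 dB

fc = 4.71763 Hz; |H(2.86 Hz)| = -1.36 dB


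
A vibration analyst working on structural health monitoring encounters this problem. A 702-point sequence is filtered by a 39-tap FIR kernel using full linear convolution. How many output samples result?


Linear convolution output length:
L = N + M - 1
  = 702 + 39 - 1
  = 740 samples

740


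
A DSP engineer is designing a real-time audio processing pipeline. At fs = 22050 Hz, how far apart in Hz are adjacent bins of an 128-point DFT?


DFT frequency resolution:
df = fs / N
   = 22050 / 128
   = 172.2656 Hz

172.2656 Hz


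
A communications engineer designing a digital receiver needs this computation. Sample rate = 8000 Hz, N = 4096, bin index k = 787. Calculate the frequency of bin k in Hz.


Frequency of DFT bin k:
f_k = k * fs / N
    = 787 * 8000 / 4096
    = 6296000 / 4096
    = 1537.109 Hz

1537.109 Hz


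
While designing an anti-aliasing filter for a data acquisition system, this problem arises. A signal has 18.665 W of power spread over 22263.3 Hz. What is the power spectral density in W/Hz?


Power spectral density:
PSD = P / BW
    = 18.665 / 22263.3
    = 0.00083838 W/Hz

0.00083838 W/Hz


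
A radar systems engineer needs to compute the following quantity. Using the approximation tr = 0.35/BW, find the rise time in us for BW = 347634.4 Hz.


Rise time from bandwidth relationship:
tr = 0.35 / BW
   = 0.35 / 347634.4
   = 1.00680485e-06 s
   = 1.0068 us

1.0068 us


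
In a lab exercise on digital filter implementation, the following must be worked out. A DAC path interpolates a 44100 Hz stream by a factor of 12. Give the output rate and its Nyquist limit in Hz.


Step 1 — output sample rate after interpolation by L:
fs_out = L * fs_in = 12 * 44100 = 529200 Hz

Step 2 — Nyquist frequency of the output stream:
f_Nyq = fs_out / 2 = 529200 / 2 = 264600.0 Hz

fs_out = 529200 Hz; f_Nyquist = 264600.0 Hz


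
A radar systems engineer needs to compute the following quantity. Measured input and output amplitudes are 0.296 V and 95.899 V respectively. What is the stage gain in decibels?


Voltage gain in dB:
G = 20 * log10(Vout / Vin)
  = 20 * log10(95.899 / 0.296)
  = 20 * log10(323.983108)
  = 20 * 2.510522
  = 50.21 dB

50.21 dB


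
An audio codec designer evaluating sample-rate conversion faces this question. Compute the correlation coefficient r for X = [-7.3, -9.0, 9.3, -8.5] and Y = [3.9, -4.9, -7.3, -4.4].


Pearson correlation coefficient (population):
r = cov(X,Y) / (std(X) * std(Y))
Mean X = -3.875, Mean Y = -3.175
Cov(X,Y) = -16.018125
Std(X) = 7.631636, Std(Y) = 4.229288
r = -0.4963

-0.4963


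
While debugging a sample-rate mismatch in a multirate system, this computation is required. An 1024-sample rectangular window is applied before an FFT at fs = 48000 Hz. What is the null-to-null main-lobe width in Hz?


Main lobe width for a rectangular window:
Width = 2 * fs / N
      = 2 * 48000 / 1024
      = 96000 / 1024
      = 93.75 Hz

93.75 Hz


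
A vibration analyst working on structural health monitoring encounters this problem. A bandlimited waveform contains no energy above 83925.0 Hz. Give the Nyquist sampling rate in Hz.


The Nyquist rate is twice the maximum frequency component.
fs_min = 2 * fmax
      = 2 * 83925.0
      = 167850.0 Hz

167850.0


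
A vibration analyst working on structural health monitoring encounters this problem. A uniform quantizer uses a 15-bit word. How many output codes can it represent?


Number of quantization levels = 2^N
= 2^15
= 32768

32768


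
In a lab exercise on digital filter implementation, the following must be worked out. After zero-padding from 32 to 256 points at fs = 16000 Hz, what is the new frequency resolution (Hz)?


Frequency resolution after zero-padding:
N_padded = 32 * 8 = 256
df = fs / N_padded
   = 16000 / 256
   = 62.5 Hz

62.5 Hz


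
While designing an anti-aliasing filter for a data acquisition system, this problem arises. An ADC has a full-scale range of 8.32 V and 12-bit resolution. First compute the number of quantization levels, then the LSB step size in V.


Step 1 — number of quantization levels:
L = 2^N = 2^12 = 4096

Step 2 — LSB step size:
delta = Vfs / L
      = 8.32 / 4096
      = 0.00203125 V

Levels = 4096; step size = 0.00203125 V


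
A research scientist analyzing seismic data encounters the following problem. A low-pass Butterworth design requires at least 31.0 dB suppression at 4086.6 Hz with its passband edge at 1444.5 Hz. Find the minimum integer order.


Butterworth filter order formula:
n = log10(10^(A/10) - 1) / (2 * log10(f_stop/f_pass))
10^(31.0/10) - 1 = 1257.9254
f_stop/f_pass = 4086.6 / 1444.5 = 2.8291
n = 3.4315 -> ceil = 4

4


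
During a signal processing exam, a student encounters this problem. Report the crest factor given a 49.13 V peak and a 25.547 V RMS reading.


Crest factor is the ratio of peak to RMS:
CF = V_peak / V_rms
   = 49.13 / 25.547
   = 1.9231

1.9231


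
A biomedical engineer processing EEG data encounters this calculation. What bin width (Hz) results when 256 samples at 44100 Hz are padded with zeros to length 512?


Frequency resolution after zero-padding:
N_padded = 256 * 2 = 512
df = fs / N_padded
   = 44100 / 512
   = 86.1328 Hz

86.1328 Hz


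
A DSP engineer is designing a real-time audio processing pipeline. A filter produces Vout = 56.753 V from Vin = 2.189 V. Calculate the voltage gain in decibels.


Voltage gain in dB:
G = 20 * log10(Vout / Vin)
  = 20 * log10(56.753 / 2.189)
  = 20 * log10(25.92645)
  = 20 * 1.413743
  = 28.27 dB

28.27 dB


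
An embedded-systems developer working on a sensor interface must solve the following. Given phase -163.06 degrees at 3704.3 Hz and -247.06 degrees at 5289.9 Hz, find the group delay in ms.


Group delay from phase difference:
tau = -d(phi)/d(omega)
d(phi) = -84.0 deg = -1.466077 rad
d(omega) = 2*pi*(5289.9 - 3704.3) = 9962.6186 rad/s
tau = -(-1.466077) / 9962.6186
    = 0.1472 ms

0.1472 ms


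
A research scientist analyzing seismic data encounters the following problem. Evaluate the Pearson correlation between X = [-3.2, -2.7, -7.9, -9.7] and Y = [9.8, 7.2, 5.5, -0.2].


Pearson correlation coefficient (population):
r = cov(X,Y) / (std(X) * std(Y))
Mean X = -5.875, Mean Y = 5.575
Cov(X,Y) = 9.675625
Std(X) = 2.998646, Std(Y) = 3.669043
r = 0.8794

0.8794


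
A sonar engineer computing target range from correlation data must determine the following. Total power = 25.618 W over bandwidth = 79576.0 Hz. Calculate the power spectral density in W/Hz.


Power spectral density:
PSD = P / BW
    = 25.618 / 79576.0
    = 0.00032193 W/Hz

0.00032193 W/Hz


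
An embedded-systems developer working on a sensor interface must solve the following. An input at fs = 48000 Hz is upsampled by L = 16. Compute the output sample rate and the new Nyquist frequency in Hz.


Step 1 — output sample rate after interpolation by L:
fs_out = L * fs_in = 16 * 48000 = 768000 Hz

Step 2 — Nyquist frequency of the output stream:
f_Nyq = fs_out / 2 = 768000 / 2 = 384000.0 Hz

fs_out = 768000 Hz; f_Nyquist = 384000.0 Hz


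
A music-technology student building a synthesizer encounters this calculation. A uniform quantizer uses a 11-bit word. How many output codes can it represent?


Number of quantization levels = 2^N
= 2^11
= 2048

2048


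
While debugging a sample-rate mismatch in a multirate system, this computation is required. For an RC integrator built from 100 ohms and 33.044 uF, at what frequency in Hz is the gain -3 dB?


Cutoff frequency of a first-order RC filter:
fc = 1 / (2 * pi * R * C)
C = 33.044 uF = 3.3044e-05 F
fc = 1 / (2 * pi * 100 * 3.3044e-05)
   = 1 / 0.020762157529044
   = 48.164551 Hz

48.164551 Hz


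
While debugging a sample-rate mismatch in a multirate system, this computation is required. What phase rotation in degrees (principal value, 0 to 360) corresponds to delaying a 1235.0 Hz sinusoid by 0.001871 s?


Phase shift from frequency and time delay:
phi = 360 * f * t_delay
    = 360 * 1235.0 * 0.001871
    = 831.85 degrees
    mod 360 = 111.85 degrees

111.85 degrees


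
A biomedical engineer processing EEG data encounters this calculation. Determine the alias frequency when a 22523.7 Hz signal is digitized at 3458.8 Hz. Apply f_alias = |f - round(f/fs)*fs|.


Compute the nearest integer multiple of fs to the signal:
n = round(22523.7 / 3458.8) = 7
f_alias = |22523.7 - 7 * 3458.8|
        = |22523.7 - 24211.6|
        = 1687.9 Hz

1687.9


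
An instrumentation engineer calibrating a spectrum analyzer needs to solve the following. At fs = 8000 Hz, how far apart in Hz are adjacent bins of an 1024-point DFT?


DFT frequency resolution:
df = fs / N
   = 8000 / 1024
   = 7.8125 Hz

7.8125 Hz


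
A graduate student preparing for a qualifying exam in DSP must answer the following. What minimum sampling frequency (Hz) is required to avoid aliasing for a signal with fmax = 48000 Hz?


The Nyquist rate is twice the maximum frequency component.
fs_min = 2 * fmax
      = 2 * 48000
      = 96000 Hz

96000


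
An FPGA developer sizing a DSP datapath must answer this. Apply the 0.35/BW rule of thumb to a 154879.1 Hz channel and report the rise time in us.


Rise time from bandwidth relationship:
tr = 0.35 / BW
   = 0.35 / 154879.1
   = 2.259827181e-06 s
   = 2.2598 us

2.2598 us


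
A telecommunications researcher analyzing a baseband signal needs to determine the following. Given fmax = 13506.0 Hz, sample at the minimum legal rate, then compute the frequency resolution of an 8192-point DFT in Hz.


Step 1 — Nyquist sampling rate:
fs = 2 * fmax = 2 * 13506.0 = 27012.0 Hz

Step 2 — DFT bin spacing:
df = fs / N = 27012.0 / 8192 = 3.2974 Hz

3.2974 Hz


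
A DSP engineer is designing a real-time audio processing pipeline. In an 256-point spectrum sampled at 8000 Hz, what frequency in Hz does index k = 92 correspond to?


Frequency of DFT bin k:
f_k = k * fs / N
    = 92 * 8000 / 256
    = 736000 / 256
    = 2875.0 Hz

2875.0 Hz


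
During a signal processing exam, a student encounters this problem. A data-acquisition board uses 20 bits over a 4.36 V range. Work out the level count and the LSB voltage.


Step 1 — number of quantization levels:
L = 2^N = 2^20 = 1048576

Step 2 — LSB step size:
delta = Vfs / L
      = 4.36 / 1048576
      = 4.16e-06 V

Levels = 1048576; step size = 4.16e-06 V


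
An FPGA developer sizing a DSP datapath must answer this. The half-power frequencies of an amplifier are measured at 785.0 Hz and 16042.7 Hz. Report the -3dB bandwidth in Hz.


Bandwidth is the difference of -3dB frequencies:
BW = f_high - f_low
   = 16042.7 - 785.0
   = 15257.7 Hz

15257.7 Hz


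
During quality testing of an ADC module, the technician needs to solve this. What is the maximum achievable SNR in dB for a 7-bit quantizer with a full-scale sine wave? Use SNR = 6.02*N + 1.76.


Theoretical SNR for a full-scale sinusoid:
SNR = 6.02 * N + 1.76
    = 6.02 * 7 + 1.76
    = 42.14 + 1.76
    = 43.9 dB

43.9 dB


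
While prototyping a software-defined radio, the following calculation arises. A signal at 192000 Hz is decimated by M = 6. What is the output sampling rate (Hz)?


Decimation reduces the sample rate:
fs_out = fs_in / M
       = 192000 / 6
       = 32000.0 Hz

32000.0 Hz


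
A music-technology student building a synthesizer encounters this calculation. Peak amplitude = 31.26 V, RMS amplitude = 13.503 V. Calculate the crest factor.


Crest factor is the ratio of peak to RMS:
CF = V_peak / V_rms
   = 31.26 / 13.503
   = 2.315

2.315


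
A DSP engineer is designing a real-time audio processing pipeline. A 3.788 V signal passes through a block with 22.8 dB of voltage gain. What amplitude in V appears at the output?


Output voltage from dB gain:
V_out = V_in * 10^(gain_dB / 20)
      = 3.788 * 10^(22.8 / 20)
      = 3.788 * 13.803843
      = 52.289 V

52.289 V


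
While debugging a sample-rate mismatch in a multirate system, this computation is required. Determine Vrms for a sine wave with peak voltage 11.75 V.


RMS voltage for a sinusoidal waveform:
V_rms = V_peak / sqrt(2)
      = 11.75 / 1.414214
      = 8.309 V

8.309 V


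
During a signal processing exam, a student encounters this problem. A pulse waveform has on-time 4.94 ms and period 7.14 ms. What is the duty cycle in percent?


Duty cycle as a percentage:
DC = (t_on / T) * 100
   = (4.94 / 7.14) * 100
   = 0.691877 * 100
   = 69.19 %

69.19 %


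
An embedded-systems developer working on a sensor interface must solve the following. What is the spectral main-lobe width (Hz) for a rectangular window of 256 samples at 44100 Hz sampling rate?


Main lobe width for a rectangular window:
Width = 2 * fs / N
      = 2 * 44100 / 256
      = 88200 / 256
      = 344.531 Hz

344.531 Hz


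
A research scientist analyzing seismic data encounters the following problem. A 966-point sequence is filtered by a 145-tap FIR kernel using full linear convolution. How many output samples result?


Linear convolution output length:
L = N + M - 1
  = 966 + 145 - 1
  = 1110 samples

1110


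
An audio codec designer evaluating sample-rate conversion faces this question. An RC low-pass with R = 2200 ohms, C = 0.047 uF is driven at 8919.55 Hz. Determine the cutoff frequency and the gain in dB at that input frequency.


Step 1 — cutoff frequency:
fc = 1 / (2*pi*R*C)
C = 0.047 uF = 4.7e-08 F
fc = 1 / (2*pi*2200*4.7e-08)
   = 1539.216 Hz

Step 2 — magnitude at f = 8919.55 Hz:
|H(f)| = 1 / sqrt(1 + (f/fc)^2)
f/fc = 8919.55 / 1539.216 = 5.794866
|H| = 1 / sqrt(1 + 33.580472) = 0.1700531
|H|_dB = 20*log10(0.1700531) = -15.39 dB

fc = 1539.216 Hz; |H(8919.55 Hz)| = -15.39 dB


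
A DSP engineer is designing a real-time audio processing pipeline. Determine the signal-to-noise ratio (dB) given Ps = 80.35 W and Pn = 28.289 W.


SNR in decibels:
SNR = 10 * log10(Ps / Pn)
    = 10 * log10(80.35 / 28.289)
    = 10 * log10(2.8403)
    = 10 * 0.4534
    = 4.53 dB

4.53 dB


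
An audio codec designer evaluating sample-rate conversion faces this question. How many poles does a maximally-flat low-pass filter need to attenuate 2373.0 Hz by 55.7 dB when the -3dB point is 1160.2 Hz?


Butterworth filter order formula:
n = log10(10^(A/10) - 1) / (2 * log10(f_stop/f_pass))
10^(55.7/10) - 1 = 371534.2291
f_stop/f_pass = 2373.0 / 1160.2 = 2.0453
n = 8.9618 -> ceil = 9

9


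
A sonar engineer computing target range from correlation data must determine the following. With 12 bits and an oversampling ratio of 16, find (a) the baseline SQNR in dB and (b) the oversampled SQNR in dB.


Step 1 — baseline SQNR at Nyquist:
SQNR_base = 6.02*N + 1.76
          = 6.02*12 + 1.76
          = 74.0 dB

Step 2 — oversampling processing gain:
G = 10*log10(OSR) = 10*log10(16) = 12.04 dB

Step 3 — total:
SQNR_total = 74.0 + 12.04 = 86.04 dB

Base SQNR = 74.0 dB; oversampled SQNR = 86.04 dB


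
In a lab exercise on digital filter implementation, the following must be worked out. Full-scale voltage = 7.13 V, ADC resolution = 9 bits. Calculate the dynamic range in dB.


Dynamic range from full-scale to LSB:
V_min = V_max / 2^bits = 7.13 / 2^9
DR = 20 * log10(V_max / V_min)
   = 20 * log10(2^9)
   = 20 * 9 * log10(2)
   = 54.19 dB

54.19 dB


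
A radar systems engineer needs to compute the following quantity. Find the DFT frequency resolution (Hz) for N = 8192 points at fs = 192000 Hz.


DFT frequency resolution:
df = fs / N
   = 192000 / 8192
   = 23.4375 Hz

23.4375 Hz


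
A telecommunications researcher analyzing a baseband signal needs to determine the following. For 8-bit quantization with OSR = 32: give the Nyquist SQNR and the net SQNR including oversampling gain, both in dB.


Step 1 — baseline SQNR at Nyquist:
SQNR_base = 6.02*N + 1.76
          = 6.02*8 + 1.76
          = 49.92 dB

Step 2 — oversampling processing gain:
G = 10*log10(OSR) = 10*log10(32) = 15.05 dB

Step 3 — total:
SQNR_total = 49.92 + 15.05 = 64.97 dB

Base SQNR = 49.92 dB; oversampled SQNR = 64.97 dB


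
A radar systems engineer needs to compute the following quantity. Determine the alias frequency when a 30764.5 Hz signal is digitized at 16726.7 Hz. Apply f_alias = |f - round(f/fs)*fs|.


Compute the nearest integer multiple of fs to the signal:
n = round(30764.5 / 16726.7) = 2
f_alias = |30764.5 - 2 * 16726.7|
        = |30764.5 - 33453.4|
        = 2688.9 Hz

2688.9


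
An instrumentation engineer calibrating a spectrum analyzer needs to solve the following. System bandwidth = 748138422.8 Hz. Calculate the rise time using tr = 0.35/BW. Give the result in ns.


Rise time from bandwidth relationship:
tr = 0.35 / BW
   = 0.35 / 748138422.8
   = 4.678278636e-10 s
   = 0.4678 ns

0.4678 ns


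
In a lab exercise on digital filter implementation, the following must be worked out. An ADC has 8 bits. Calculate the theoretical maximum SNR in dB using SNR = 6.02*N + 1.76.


Theoretical SNR for a full-scale sinusoid:
SNR = 6.02 * N + 1.76
    = 6.02 * 8 + 1.76
    = 48.16 + 1.76
    = 49.92 dB

49.92 dB


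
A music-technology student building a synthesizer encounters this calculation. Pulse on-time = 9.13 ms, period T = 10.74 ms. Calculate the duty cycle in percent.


Duty cycle as a percentage:
DC = (t_on / T) * 100
   = (9.13 / 10.74) * 100
   = 0.850093 * 100
   = 85.01 %

85.01 %


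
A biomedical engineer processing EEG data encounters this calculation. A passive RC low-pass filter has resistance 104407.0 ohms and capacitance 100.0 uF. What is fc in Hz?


Cutoff frequency of a first-order RC filter:
fc = 1 / (2 * pi * R * C)
C = 100.0 uF = 0.0001 F
fc = 1 / (2 * pi * 104407.0 * 0.0001)
   = 1 / 65.60085283667
   = 0.015244 Hz

0.015244 Hz


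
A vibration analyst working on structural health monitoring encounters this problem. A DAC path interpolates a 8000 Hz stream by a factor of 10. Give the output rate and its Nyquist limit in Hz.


Step 1 — output sample rate after interpolation by L:
fs_out = L * fs_in = 10 * 8000 = 80000 Hz

Step 2 — Nyquist frequency of the output stream:
f_Nyq = fs_out / 2 = 80000 / 2 = 40000.0 Hz

fs_out = 80000 Hz; f_Nyquist = 40000.0 Hz
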